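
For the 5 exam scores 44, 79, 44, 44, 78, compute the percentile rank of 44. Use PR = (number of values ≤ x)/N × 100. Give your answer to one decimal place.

60.0

N = 5.
Strictly below 44: 0. Equal to 44: 3.
PR = 3/5 × 100 = 60.0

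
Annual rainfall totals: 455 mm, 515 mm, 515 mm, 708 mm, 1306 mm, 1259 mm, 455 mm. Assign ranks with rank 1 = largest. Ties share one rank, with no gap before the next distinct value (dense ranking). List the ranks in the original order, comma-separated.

5, 4, 4, 3, 1, 2, 5

Sorted (descending): 1306, 1259, 708, 515, 515, 455, 455
The 2 values of 515 share dense rank 4.
The 2 values of 455 share dense rank 5.
Remaining distinct values take the next consecutive integers.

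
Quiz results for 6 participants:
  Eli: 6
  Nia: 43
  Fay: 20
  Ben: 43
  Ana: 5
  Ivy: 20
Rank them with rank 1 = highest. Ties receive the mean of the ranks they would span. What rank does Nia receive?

1.5

Sorted (descending): 43, 43, 20, 20, 6, 5
The 2 values of 43 occupy positions 1–2 → average rank (1+2)/2 = 1.5.
The 2 values of 20 occupy positions 3–4 → average rank (3+4)/2 = 3.5.
Nia has value 43 → rank 1.5.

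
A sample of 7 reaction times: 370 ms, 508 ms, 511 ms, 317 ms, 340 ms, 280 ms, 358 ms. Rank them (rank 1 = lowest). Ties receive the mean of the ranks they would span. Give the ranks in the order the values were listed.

Sorted (ascending): 280, 317, 340, 358, 370, 508, 511
No ties — each value takes its position as its rank.

5, 6, 7, 2, 3, 1, 4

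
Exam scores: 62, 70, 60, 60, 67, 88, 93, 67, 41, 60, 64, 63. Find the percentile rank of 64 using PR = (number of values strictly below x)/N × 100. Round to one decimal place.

N = 12.
Strictly below 64: 6. Equal to 64: 1.
PR = 6/12 × 100 = 50.0

50.0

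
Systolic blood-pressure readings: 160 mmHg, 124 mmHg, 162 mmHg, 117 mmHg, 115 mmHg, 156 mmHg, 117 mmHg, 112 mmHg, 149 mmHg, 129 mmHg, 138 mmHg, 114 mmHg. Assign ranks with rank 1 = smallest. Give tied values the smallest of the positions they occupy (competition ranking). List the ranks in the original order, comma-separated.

Sorted (ascending): 112, 114, 115, 117, 117, 124, 129, 138, 149, 156, 160, 162
The 2 values of 117 occupy positions 4–5 → each gets rank 4.

11, 6, 12, 4, 3, 10, 4, 1, 9, 7, 8, 2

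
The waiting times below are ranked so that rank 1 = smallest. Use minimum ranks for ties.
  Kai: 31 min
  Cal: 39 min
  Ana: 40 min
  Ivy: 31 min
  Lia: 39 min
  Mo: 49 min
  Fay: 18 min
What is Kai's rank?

Sorted (ascending): 18, 31, 31, 39, 39, 40, 49
The 2 values of 31 occupy positions 2–3 → each gets rank 2.
The 2 values of 39 occupy positions 4–5 → each gets rank 4.
Kai has value 31 min → rank 2.

2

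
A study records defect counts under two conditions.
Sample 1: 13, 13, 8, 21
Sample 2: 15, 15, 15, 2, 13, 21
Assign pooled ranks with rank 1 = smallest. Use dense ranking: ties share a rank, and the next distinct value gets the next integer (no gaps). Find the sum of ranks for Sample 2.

21

Sorted (ascending): 2, 8, 13, 13, 13, 15, 15, 15, 21, 21
The 3 values of 13 share dense rank 3.
The 3 values of 15 share dense rank 4.
The 2 values of 21 share dense rank 5.
Remaining distinct values take the next consecutive integers.
Sample 2 values → pooled ranks: 15→4, 15→4, 15→4, 2→1, 13→3, 21→5
Rank sum = 4 + 4 + 4 + 1 + 3 + 5 = 21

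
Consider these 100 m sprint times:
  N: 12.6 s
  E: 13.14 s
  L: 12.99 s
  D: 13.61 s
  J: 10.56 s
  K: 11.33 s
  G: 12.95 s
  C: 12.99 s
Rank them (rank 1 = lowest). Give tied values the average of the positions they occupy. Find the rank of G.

Sorted (ascending): 10.56, 11.33, 12.6, 12.95, 12.99, 12.99, 13.14, 13.61
The 2 values of 12.99 occupy positions 5–6 → average rank (5+6)/2 = 5.5.
G has value 12.95 s → rank 4.

4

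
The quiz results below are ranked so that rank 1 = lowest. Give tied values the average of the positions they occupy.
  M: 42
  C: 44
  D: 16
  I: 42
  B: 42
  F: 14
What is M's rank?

Sorted (ascending): 14, 16, 42, 42, 42, 44
The 3 values of 42 occupy positions 3–5 → average rank 4.
M has value 42 → rank 4.

4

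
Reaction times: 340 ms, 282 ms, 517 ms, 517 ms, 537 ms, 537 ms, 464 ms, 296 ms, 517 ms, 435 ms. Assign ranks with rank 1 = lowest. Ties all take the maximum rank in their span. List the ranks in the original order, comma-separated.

Sorted (ascending): 282, 296, 340, 435, 464, 517, 517, 517, 537, 537
The 3 values of 517 occupy positions 6–8 → each gets rank 8.
The 2 values of 537 occupy positions 9–10 → each gets rank 10.

3, 1, 8, 8, 10, 10, 5, 2, 8, 4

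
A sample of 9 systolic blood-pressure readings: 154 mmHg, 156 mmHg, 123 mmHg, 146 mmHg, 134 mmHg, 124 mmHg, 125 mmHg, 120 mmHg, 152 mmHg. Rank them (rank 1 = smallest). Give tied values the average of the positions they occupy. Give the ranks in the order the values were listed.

Sorted (ascending): 120, 123, 124, 125, 134, 146, 152, 154, 156
No ties — each value takes its position as its rank.

8, 9, 2, 6, 5, 3, 4, 1, 7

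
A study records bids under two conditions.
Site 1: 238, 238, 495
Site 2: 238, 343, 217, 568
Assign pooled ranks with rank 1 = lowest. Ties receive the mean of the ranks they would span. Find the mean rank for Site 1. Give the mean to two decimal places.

Sorted (ascending): 217, 238, 238, 238, 343, 495, 568
The 3 values of 238 occupy positions 2–4 → average rank 3.
Site 1 values → pooled ranks: 238→3, 238→3, 495→6
Mean rank = (3 + 3 + 6) / 3 = 4.00

4.00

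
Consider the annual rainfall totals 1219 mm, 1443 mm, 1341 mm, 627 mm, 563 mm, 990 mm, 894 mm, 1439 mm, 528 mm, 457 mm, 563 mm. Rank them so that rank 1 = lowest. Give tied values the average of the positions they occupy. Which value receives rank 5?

627

Sorted (ascending): 457, 528, 563, 563, 627, 894, 990, 1219, 1341, 1439, 1443
The 2 values of 563 occupy positions 3–4 → average rank (3+4)/2 = 3.5.
Rank 5 → value 627.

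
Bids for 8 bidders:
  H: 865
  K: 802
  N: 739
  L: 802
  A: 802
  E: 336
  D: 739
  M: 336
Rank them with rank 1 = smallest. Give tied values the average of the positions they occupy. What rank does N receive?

Sorted (ascending): 336, 336, 739, 739, 802, 802, 802, 865
The 2 values of 336 occupy positions 1–2 → average rank (1+2)/2 = 1.5.
The 2 values of 739 occupy positions 3–4 → average rank (3+4)/2 = 3.5.
The 3 values of 802 occupy positions 5–7 → average rank 6.
N has value 739 → rank 3.5.

3.5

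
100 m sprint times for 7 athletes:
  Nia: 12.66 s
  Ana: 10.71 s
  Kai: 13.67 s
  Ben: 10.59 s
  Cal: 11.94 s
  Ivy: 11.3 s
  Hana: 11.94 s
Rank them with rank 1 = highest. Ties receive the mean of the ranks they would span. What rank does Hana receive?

3.5

Sorted (descending): 13.67, 12.66, 11.94, 11.94, 11.3, 10.71, 10.59
The 2 values of 11.94 occupy positions 3–4 → average rank (3+4)/2 = 3.5.
Hana has value 11.94 s → rank 3.5.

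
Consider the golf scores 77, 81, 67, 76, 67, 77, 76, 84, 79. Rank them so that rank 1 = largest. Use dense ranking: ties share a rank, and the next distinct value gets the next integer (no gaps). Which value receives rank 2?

81

Sorted (descending): 84, 81, 79, 77, 77, 76, 76, 67, 67
The 2 values of 77 share dense rank 4.
The 2 values of 76 share dense rank 5.
The 2 values of 67 share dense rank 6.
Remaining distinct values take the next consecutive integers.
Rank 2 → value 81.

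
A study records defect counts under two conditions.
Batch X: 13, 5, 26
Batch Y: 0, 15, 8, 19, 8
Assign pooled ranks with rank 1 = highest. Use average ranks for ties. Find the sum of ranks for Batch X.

12

Sorted (descending): 26, 19, 15, 13, 8, 8, 5, 0
The 2 values of 8 occupy positions 5–6 → average rank (5+6)/2 = 5.5.
Batch X values → pooled ranks: 13→4, 5→7, 26→1
Rank sum = 4 + 7 + 1 = 12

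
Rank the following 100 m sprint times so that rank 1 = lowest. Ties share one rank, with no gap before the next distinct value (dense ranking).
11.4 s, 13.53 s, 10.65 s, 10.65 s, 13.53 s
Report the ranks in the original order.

2, 3, 1, 1, 3

Sorted (ascending): 10.65, 10.65, 11.4, 13.53, 13.53
The 2 values of 10.65 share dense rank 1.
The 2 values of 13.53 share dense rank 3.
Remaining distinct values take the next consecutive integers.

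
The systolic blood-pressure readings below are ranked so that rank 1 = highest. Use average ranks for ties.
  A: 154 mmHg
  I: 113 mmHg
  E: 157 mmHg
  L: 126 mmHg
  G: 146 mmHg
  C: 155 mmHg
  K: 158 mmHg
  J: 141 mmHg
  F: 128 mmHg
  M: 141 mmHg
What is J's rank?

6.5

Sorted (descending): 158, 157, 155, 154, 146, 141, 141, 128, 126, 113
The 2 values of 141 occupy positions 6–7 → average rank (6+7)/2 = 6.5.
J has value 141 mmHg → rank 6.5.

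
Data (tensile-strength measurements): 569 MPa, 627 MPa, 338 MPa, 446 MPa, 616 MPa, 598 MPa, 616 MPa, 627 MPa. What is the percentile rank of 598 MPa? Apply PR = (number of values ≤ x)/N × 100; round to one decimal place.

N = 8.
Strictly below 598: 3. Equal to 598: 1.
PR = 4/8 × 100 = 50.0

50.0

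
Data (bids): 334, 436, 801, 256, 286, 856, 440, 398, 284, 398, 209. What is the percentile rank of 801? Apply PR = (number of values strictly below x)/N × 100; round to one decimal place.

N = 11.
Strictly below 801: 9. Equal to 801: 1.
PR = 9/11 × 100 = 81.8

81.8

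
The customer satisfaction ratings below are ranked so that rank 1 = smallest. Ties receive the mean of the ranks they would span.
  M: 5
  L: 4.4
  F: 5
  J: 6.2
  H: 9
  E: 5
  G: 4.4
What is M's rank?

4

Sorted (ascending): 4.4, 4.4, 5, 5, 5, 6.2, 9
The 2 values of 4.4 occupy positions 1–2 → average rank (1+2)/2 = 1.5.
The 3 values of 5 occupy positions 3–5 → average rank 4.
M has value 5 → rank 4.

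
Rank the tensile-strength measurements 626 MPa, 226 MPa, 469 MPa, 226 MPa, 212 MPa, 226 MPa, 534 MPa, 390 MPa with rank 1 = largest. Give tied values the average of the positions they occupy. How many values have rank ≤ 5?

Sorted (descending): 626, 534, 469, 390, 226, 226, 226, 212
The 3 values of 226 occupy positions 5–7 → average rank 6.
Ranks ≤ 5: {1, 2, 3, 4} → 4 values.

4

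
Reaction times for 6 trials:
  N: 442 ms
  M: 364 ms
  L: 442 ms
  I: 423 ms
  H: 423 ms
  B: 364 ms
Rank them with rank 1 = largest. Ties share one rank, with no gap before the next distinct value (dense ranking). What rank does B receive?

3

Sorted (descending): 442, 442, 423, 423, 364, 364
The 2 values of 442 share dense rank 1.
The 2 values of 423 share dense rank 2.
The 2 values of 364 share dense rank 3.
B has value 364 ms → rank 3.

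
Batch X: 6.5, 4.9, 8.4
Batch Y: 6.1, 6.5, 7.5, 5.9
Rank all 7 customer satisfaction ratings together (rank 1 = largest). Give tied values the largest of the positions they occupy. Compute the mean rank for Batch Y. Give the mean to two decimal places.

4.25

Sorted (descending): 8.4, 7.5, 6.5, 6.5, 6.1, 5.9, 4.9
The 2 values of 6.5 occupy positions 3–4 → each gets rank 4.
Batch Y values → pooled ranks: 6.1→5, 6.5→4, 7.5→2, 5.9→6
Mean rank = (5 + 4 + 2 + 6) / 4 = 4.25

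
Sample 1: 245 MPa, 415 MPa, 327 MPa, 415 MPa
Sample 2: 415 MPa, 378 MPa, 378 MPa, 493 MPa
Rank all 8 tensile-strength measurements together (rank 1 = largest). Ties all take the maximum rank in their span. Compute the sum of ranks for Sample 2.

Sorted (descending): 493, 415, 415, 415, 378, 378, 327, 245
The 3 values of 415 occupy positions 2–4 → each gets rank 4.
The 2 values of 378 occupy positions 5–6 → each gets rank 6.
Sample 2 values → pooled ranks: 415→4, 378→6, 378→6, 493→1
Rank sum = 4 + 6 + 6 + 1 = 17

17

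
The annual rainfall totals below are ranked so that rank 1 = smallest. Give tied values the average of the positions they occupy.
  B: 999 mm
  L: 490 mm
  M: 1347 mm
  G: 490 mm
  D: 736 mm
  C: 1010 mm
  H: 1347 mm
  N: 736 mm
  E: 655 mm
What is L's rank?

1.5

Sorted (ascending): 490, 490, 655, 736, 736, 999, 1010, 1347, 1347
The 2 values of 490 occupy positions 1–2 → average rank (1+2)/2 = 1.5.
The 2 values of 736 occupy positions 4–5 → average rank (4+5)/2 = 4.5.
The 2 values of 1347 occupy positions 8–9 → average rank (8+9)/2 = 8.5.
L has value 490 mm → rank 1.5.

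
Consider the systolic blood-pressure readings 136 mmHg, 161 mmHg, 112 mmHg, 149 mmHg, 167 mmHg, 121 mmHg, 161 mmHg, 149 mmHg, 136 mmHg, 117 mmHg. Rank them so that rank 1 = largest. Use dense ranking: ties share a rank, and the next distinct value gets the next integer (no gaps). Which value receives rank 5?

121

Sorted (descending): 167, 161, 161, 149, 149, 136, 136, 121, 117, 112
The 2 values of 161 share dense rank 2.
The 2 values of 149 share dense rank 3.
The 2 values of 136 share dense rank 4.
Remaining distinct values take the next consecutive integers.
Rank 5 → value 121.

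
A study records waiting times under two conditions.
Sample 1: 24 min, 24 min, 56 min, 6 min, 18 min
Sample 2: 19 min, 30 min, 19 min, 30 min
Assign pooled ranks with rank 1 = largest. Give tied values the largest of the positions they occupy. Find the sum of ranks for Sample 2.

Sorted (descending): 56, 30, 30, 24, 24, 19, 19, 18, 6
The 2 values of 30 occupy positions 2–3 → each gets rank 3.
The 2 values of 24 occupy positions 4–5 → each gets rank 5.
The 2 values of 19 occupy positions 6–7 → each gets rank 7.
Sample 2 values → pooled ranks: 19→7, 30→3, 19→7, 30→3
Rank sum = 7 + 3 + 7 + 3 = 20

20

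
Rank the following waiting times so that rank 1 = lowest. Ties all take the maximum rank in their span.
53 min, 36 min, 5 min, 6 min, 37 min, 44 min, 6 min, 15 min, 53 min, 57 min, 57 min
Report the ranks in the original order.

9, 5, 1, 3, 6, 7, 3, 4, 9, 11, 11

Sorted (ascending): 5, 6, 6, 15, 36, 37, 44, 53, 53, 57, 57
The 2 values of 6 occupy positions 2–3 → each gets rank 3.
The 2 values of 53 occupy positions 8–9 → each gets rank 9.
The 2 values of 57 occupy positions 10–11 → each gets rank 11.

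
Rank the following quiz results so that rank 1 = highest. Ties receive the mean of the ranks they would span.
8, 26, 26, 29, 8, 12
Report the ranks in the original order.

5.5, 2.5, 2.5, 1, 5.5, 4

Sorted (descending): 29, 26, 26, 12, 8, 8
The 2 values of 26 occupy positions 2–3 → average rank (2+3)/2 = 2.5.
The 2 values of 8 occupy positions 5–6 → average rank (5+6)/2 = 5.5.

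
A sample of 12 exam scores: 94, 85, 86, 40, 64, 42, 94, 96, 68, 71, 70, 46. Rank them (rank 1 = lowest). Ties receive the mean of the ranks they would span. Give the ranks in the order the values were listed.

10.5, 8, 9, 1, 4, 2, 10.5, 12, 5, 7, 6, 3

Sorted (ascending): 40, 42, 46, 64, 68, 70, 71, 85, 86, 94, 94, 96
The 2 values of 94 occupy positions 10–11 → average rank (10+11)/2 = 10.5.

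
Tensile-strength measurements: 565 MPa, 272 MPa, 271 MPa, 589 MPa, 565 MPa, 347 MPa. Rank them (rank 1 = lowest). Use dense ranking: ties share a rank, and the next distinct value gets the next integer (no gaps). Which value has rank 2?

Sorted (ascending): 271, 272, 347, 565, 565, 589
The 2 values of 565 share dense rank 4.
Remaining distinct values take the next consecutive integers.
Rank 2 → value 272.

272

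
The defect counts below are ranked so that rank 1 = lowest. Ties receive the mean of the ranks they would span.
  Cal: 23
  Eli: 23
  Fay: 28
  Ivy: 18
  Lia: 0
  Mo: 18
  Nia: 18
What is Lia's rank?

Sorted (ascending): 0, 18, 18, 18, 23, 23, 28
The 3 values of 18 occupy positions 2–4 → average rank 3.
The 2 values of 23 occupy positions 5–6 → average rank (5+6)/2 = 5.5.
Lia has value 0 → rank 1.

1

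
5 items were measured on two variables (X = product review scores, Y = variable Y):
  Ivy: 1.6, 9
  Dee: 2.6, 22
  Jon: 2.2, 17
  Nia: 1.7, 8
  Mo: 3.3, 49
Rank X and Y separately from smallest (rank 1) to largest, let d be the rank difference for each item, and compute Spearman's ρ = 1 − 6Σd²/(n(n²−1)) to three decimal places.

0.900

Ranks of variable 1: 1, 4, 3, 2, 5
Ranks of variable 2: 2, 4, 3, 1, 5
d = r₁ − r₂: -1, 0, 0, 1, 0
d²: 1, 0, 0, 1, 0; Σd² = 2
ρ = 1 − 6·2/(5·24) = 1 − 12/120 = 0.900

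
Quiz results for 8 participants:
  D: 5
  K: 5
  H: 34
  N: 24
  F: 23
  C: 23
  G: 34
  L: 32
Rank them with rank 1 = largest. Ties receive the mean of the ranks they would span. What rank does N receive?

Sorted (descending): 34, 34, 32, 24, 23, 23, 5, 5
The 2 values of 34 occupy positions 1–2 → average rank (1+2)/2 = 1.5.
The 2 values of 23 occupy positions 5–6 → average rank (5+6)/2 = 5.5.
The 2 values of 5 occupy positions 7–8 → average rank (7+8)/2 = 7.5.
N has value 24 → rank 4.

4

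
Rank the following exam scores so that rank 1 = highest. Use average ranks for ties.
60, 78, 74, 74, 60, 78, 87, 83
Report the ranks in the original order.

Sorted (descending): 87, 83, 78, 78, 74, 74, 60, 60
The 2 values of 78 occupy positions 3–4 → average rank (3+4)/2 = 3.5.
The 2 values of 74 occupy positions 5–6 → average rank (5+6)/2 = 5.5.
The 2 values of 60 occupy positions 7–8 → average rank (7+8)/2 = 7.5.

7.5, 3.5, 5.5, 5.5, 7.5, 3.5, 1, 2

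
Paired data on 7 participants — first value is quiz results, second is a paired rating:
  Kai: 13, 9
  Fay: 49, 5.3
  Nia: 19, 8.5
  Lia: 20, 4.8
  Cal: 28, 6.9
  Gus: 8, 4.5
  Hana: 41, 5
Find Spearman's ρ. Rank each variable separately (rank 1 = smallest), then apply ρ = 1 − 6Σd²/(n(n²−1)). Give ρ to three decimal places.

Ranks of variable 1: 2, 7, 3, 4, 5, 1, 6
Ranks of variable 2: 7, 4, 6, 2, 5, 1, 3
d = r₁ − r₂: -5, 3, -3, 2, 0, 0, 3
d²: 25, 9, 9, 4, 0, 0, 9; Σd² = 56
ρ = 1 − 6·56/(7·48) = 1 − 336/336 = 0.000

0.000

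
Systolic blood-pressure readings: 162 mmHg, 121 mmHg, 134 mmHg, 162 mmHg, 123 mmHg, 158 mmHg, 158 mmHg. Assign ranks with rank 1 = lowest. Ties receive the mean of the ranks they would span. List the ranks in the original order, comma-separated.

Sorted (ascending): 121, 123, 134, 158, 158, 162, 162
The 2 values of 158 occupy positions 4–5 → average rank (4+5)/2 = 4.5.
The 2 values of 162 occupy positions 6–7 → average rank (6+7)/2 = 6.5.

6.5, 1, 3, 6.5, 2, 4.5, 4.5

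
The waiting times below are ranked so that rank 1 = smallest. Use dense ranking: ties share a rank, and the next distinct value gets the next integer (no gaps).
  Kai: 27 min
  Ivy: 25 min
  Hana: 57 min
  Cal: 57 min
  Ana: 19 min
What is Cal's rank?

Sorted (ascending): 19, 25, 27, 57, 57
The 2 values of 57 share dense rank 4.
Remaining distinct values take the next consecutive integers.
Cal has value 57 min → rank 4.

4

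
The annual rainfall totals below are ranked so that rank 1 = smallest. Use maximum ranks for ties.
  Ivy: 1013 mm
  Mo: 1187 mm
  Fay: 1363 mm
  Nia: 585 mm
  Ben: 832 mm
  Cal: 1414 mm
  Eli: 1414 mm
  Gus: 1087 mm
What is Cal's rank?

8

Sorted (ascending): 585, 832, 1013, 1087, 1187, 1363, 1414, 1414
The 2 values of 1414 occupy positions 7–8 → each gets rank 8.
Cal has value 1414 mm → rank 8.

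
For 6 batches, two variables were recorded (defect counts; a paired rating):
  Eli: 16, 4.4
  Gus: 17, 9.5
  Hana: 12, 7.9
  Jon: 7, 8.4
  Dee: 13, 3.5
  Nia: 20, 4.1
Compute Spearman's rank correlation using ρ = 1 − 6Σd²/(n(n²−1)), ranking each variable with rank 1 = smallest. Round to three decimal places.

-0.200

Ranks of variable 1: 4, 5, 2, 1, 3, 6
Ranks of variable 2: 3, 6, 4, 5, 1, 2
d = r₁ − r₂: 1, -1, -2, -4, 2, 4
d²: 1, 1, 4, 16, 4, 16; Σd² = 42
ρ = 1 − 6·42/(6·35) = 1 − 252/210 = -0.200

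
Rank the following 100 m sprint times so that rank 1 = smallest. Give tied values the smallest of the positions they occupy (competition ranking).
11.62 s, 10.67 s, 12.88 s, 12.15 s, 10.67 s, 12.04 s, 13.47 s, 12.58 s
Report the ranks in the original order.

3, 1, 7, 5, 1, 4, 8, 6

Sorted (ascending): 10.67, 10.67, 11.62, 12.04, 12.15, 12.58, 12.88, 13.47
The 2 values of 10.67 occupy positions 1–2 → each gets rank 1.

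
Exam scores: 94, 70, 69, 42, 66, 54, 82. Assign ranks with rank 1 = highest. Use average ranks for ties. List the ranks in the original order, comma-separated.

1, 3, 4, 7, 5, 6, 2

Sorted (descending): 94, 82, 70, 69, 66, 54, 42
No ties — each value takes its position as its rank.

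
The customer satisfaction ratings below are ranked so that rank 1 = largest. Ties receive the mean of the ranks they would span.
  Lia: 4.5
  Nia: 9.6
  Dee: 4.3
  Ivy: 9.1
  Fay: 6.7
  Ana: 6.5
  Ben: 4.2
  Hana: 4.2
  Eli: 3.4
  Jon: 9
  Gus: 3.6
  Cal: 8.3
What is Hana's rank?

Sorted (descending): 9.6, 9.1, 9, 8.3, 6.7, 6.5, 4.5, 4.3, 4.2, 4.2, 3.6, 3.4
The 2 values of 4.2 occupy positions 9–10 → average rank (9+10)/2 = 9.5.
Hana has value 4.2 → rank 9.5.

9.5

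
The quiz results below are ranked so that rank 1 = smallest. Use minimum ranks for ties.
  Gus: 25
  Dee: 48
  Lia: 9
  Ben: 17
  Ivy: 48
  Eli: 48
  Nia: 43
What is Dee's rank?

Sorted (ascending): 9, 17, 25, 43, 48, 48, 48
The 3 values of 48 occupy positions 5–7 → each gets rank 5.
Dee has value 48 → rank 5.

5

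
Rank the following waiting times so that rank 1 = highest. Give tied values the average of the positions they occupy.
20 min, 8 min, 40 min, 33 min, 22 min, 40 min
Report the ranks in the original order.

Sorted (descending): 40, 40, 33, 22, 20, 8
The 2 values of 40 occupy positions 1–2 → average rank (1+2)/2 = 1.5.

5, 6, 1.5, 3, 4, 1.5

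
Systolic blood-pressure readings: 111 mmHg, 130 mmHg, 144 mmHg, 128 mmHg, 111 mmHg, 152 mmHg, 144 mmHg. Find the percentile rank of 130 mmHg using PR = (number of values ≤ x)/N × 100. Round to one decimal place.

57.1

N = 7.
Strictly below 130: 3. Equal to 130: 1.
PR = 4/7 × 100 = 57.1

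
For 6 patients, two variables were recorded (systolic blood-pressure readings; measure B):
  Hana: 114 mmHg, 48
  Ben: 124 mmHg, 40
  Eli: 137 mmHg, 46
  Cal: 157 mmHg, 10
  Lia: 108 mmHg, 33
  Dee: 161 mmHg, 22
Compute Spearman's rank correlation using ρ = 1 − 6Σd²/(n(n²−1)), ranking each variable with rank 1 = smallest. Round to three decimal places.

-0.543

Ranks of variable 1: 2, 3, 4, 5, 1, 6
Ranks of variable 2: 6, 4, 5, 1, 3, 2
d = r₁ − r₂: -4, -1, -1, 4, -2, 4
d²: 16, 1, 1, 16, 4, 16; Σd² = 54
ρ = 1 − 6·54/(6·35) = 1 − 324/210 = -0.543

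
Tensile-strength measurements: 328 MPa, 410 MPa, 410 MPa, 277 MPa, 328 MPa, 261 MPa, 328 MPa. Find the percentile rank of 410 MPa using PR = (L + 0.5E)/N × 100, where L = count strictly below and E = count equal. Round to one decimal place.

N = 7.
Strictly below 410: 5. Equal to 410: 2.
PR = (5 + 0.5·2)/7 × 100 = 85.7

85.7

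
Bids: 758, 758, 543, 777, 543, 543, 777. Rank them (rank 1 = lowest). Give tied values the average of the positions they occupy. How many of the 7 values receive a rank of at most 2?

Sorted (ascending): 543, 543, 543, 758, 758, 777, 777
The 3 values of 543 occupy positions 1–3 → average rank 2.
The 2 values of 758 occupy positions 4–5 → average rank (4+5)/2 = 4.5.
The 2 values of 777 occupy positions 6–7 → average rank (6+7)/2 = 6.5.
Ranks ≤ 2: {2, 2, 2} → 3 values.

3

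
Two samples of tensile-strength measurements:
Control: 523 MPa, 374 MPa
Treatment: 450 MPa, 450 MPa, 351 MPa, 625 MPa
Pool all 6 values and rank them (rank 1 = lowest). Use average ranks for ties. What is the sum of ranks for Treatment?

14

Sorted (ascending): 351, 374, 450, 450, 523, 625
The 2 values of 450 occupy positions 3–4 → average rank (3+4)/2 = 3.5.
Treatment values → pooled ranks: 450→3.5, 450→3.5, 351→1, 625→6
Rank sum = 3.5 + 3.5 + 1 + 6 = 14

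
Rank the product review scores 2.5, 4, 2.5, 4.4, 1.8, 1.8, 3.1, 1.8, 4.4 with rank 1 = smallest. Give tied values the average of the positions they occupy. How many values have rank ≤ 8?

7

Sorted (ascending): 1.8, 1.8, 1.8, 2.5, 2.5, 3.1, 4, 4.4, 4.4
The 3 values of 1.8 occupy positions 1–3 → average rank 2.
The 2 values of 2.5 occupy positions 4–5 → average rank (4+5)/2 = 4.5.
The 2 values of 4.4 occupy positions 8–9 → average rank (8+9)/2 = 8.5.
Ranks ≤ 8: {2, 2, 2, 4.5, 4.5, 6, 7} → 7 values.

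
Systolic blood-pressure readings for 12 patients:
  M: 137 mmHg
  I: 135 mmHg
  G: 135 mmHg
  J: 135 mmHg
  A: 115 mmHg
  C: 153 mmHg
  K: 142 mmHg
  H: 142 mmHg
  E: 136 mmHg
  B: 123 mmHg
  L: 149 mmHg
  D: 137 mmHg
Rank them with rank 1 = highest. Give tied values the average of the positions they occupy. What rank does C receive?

Sorted (descending): 153, 149, 142, 142, 137, 137, 136, 135, 135, 135, 123, 115
The 2 values of 142 occupy positions 3–4 → average rank (3+4)/2 = 3.5.
The 2 values of 137 occupy positions 5–6 → average rank (5+6)/2 = 5.5.
The 3 values of 135 occupy positions 8–10 → average rank 9.
C has value 153 mmHg → rank 1.

1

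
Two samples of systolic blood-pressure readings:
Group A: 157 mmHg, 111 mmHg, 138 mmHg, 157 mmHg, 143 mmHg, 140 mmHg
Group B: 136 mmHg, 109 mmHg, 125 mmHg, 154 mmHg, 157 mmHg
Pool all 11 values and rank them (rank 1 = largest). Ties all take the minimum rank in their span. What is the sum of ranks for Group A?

30

Sorted (descending): 157, 157, 157, 154, 143, 140, 138, 136, 125, 111, 109
The 3 values of 157 occupy positions 1–3 → each gets rank 1.
Group A values → pooled ranks: 157→1, 111→10, 138→7, 157→1, 143→5, 140→6
Rank sum = 1 + 10 + 7 + 1 + 5 + 6 = 30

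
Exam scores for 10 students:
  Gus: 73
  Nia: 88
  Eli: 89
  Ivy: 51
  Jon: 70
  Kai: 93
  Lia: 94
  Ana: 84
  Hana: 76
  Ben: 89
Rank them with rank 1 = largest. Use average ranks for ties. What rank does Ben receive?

3.5

Sorted (descending): 94, 93, 89, 89, 88, 84, 76, 73, 70, 51
The 2 values of 89 occupy positions 3–4 → average rank (3+4)/2 = 3.5.
Ben has value 89 → rank 3.5.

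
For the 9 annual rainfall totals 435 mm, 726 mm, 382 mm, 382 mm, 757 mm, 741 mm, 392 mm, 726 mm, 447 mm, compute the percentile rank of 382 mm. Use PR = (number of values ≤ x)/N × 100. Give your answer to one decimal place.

22.2

N = 9.
Strictly below 382: 0. Equal to 382: 2.
PR = 2/9 × 100 = 22.2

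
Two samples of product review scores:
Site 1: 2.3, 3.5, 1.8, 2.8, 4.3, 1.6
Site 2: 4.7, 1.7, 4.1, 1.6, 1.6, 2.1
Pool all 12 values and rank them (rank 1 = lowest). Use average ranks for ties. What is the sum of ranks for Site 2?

Sorted (ascending): 1.6, 1.6, 1.6, 1.7, 1.8, 2.1, 2.3, 2.8, 3.5, 4.1, 4.3, 4.7
The 3 values of 1.6 occupy positions 1–3 → average rank 2.
Site 2 values → pooled ranks: 4.7→12, 1.7→4, 4.1→10, 1.6→2, 1.6→2, 2.1→6
Rank sum = 12 + 4 + 10 + 2 + 2 + 6 = 36

36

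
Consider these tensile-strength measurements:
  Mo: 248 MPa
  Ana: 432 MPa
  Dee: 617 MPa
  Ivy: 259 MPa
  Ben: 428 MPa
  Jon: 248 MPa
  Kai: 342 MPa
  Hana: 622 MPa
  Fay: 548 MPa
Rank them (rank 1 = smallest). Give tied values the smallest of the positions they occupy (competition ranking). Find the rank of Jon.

1

Sorted (ascending): 248, 248, 259, 342, 428, 432, 548, 617, 622
The 2 values of 248 occupy positions 1–2 → each gets rank 1.
Jon has value 248 MPa → rank 1.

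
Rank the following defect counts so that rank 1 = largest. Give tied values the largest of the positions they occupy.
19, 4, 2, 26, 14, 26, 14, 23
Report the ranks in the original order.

4, 7, 8, 2, 6, 2, 6, 3

Sorted (descending): 26, 26, 23, 19, 14, 14, 4, 2
The 2 values of 26 occupy positions 1–2 → each gets rank 2.
The 2 values of 14 occupy positions 5–6 → each gets rank 6.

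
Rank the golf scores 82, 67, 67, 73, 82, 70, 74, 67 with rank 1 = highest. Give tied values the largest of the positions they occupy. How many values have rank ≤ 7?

5

Sorted (descending): 82, 82, 74, 73, 70, 67, 67, 67
The 2 values of 82 occupy positions 1–2 → each gets rank 2.
The 3 values of 67 occupy positions 6–8 → each gets rank 8.
Ranks ≤ 7: {2, 2, 3, 4, 5} → 5 values.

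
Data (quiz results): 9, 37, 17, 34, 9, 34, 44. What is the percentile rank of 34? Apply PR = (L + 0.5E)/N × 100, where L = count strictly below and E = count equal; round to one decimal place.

N = 7.
Strictly below 34: 3. Equal to 34: 2.
PR = (3 + 0.5·2)/7 × 100 = 57.1

57.1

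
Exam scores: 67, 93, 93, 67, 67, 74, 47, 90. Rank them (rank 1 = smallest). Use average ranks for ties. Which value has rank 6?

Sorted (ascending): 47, 67, 67, 67, 74, 90, 93, 93
The 3 values of 67 occupy positions 2–4 → average rank 3.
The 2 values of 93 occupy positions 7–8 → average rank (7+8)/2 = 7.5.
Rank 6 → value 90.

90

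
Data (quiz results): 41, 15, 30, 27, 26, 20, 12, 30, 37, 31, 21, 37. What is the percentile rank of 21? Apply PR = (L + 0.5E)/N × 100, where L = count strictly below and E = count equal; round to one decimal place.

N = 12.
Strictly below 21: 3. Equal to 21: 1.
PR = (3 + 0.5·1)/12 × 100 = 29.2

29.2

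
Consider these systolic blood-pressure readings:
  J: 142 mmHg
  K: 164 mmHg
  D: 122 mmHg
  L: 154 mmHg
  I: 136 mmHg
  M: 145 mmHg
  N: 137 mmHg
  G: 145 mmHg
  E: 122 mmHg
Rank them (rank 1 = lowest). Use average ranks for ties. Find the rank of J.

Sorted (ascending): 122, 122, 136, 137, 142, 145, 145, 154, 164
The 2 values of 122 occupy positions 1–2 → average rank (1+2)/2 = 1.5.
The 2 values of 145 occupy positions 6–7 → average rank (6+7)/2 = 6.5.
J has value 142 mmHg → rank 5.

5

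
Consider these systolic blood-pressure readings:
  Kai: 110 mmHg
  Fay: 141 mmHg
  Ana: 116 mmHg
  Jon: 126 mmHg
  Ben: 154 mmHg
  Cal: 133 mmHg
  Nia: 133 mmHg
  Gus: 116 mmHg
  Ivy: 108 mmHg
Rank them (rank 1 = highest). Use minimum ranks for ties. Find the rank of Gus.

6

Sorted (descending): 154, 141, 133, 133, 126, 116, 116, 110, 108
The 2 values of 133 occupy positions 3–4 → each gets rank 3.
The 2 values of 116 occupy positions 6–7 → each gets rank 6.
Gus has value 116 mmHg → rank 6.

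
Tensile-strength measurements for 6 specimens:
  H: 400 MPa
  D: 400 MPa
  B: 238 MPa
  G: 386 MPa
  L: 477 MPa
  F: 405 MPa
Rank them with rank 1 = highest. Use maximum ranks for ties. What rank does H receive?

4

Sorted (descending): 477, 405, 400, 400, 386, 238
The 2 values of 400 occupy positions 3–4 → each gets rank 4.
H has value 400 MPa → rank 4.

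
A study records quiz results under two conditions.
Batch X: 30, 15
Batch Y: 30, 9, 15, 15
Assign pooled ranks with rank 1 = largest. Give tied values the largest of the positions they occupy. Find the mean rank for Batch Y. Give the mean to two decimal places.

Sorted (descending): 30, 30, 15, 15, 15, 9
The 2 values of 30 occupy positions 1–2 → each gets rank 2.
The 3 values of 15 occupy positions 3–5 → each gets rank 5.
Batch Y values → pooled ranks: 30→2, 9→6, 15→5, 15→5
Mean rank = (2 + 6 + 5 + 5) / 4 = 4.50

4.50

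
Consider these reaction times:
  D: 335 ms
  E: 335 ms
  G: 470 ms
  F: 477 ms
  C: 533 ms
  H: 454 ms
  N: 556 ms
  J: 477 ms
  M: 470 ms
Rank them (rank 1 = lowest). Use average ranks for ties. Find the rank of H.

Sorted (ascending): 335, 335, 454, 470, 470, 477, 477, 533, 556
The 2 values of 335 occupy positions 1–2 → average rank (1+2)/2 = 1.5.
The 2 values of 470 occupy positions 4–5 → average rank (4+5)/2 = 4.5.
The 2 values of 477 occupy positions 6–7 → average rank (6+7)/2 = 6.5.
H has value 454 ms → rank 3.

3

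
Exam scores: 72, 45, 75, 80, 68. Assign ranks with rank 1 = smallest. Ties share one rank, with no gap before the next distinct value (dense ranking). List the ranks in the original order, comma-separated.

3, 1, 4, 5, 2

Sorted (ascending): 45, 68, 72, 75, 80
No ties — each value takes its position as its rank.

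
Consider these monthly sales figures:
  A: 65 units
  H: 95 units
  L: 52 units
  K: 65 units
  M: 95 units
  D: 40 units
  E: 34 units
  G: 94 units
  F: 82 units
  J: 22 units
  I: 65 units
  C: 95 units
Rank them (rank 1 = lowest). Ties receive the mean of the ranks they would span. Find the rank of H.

Sorted (ascending): 22, 34, 40, 52, 65, 65, 65, 82, 94, 95, 95, 95
The 3 values of 65 occupy positions 5–7 → average rank 6.
The 3 values of 95 occupy positions 10–12 → average rank 11.
H has value 95 units → rank 11.

11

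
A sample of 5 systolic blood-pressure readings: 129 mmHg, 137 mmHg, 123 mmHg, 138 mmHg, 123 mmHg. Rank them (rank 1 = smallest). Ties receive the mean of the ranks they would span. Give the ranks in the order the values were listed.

Sorted (ascending): 123, 123, 129, 137, 138
The 2 values of 123 occupy positions 1–2 → average rank (1+2)/2 = 1.5.

3, 4, 1.5, 5, 1.5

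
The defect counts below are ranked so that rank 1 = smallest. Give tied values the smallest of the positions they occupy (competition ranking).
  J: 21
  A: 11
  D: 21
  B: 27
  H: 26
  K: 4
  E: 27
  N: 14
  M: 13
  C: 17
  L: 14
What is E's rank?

10

Sorted (ascending): 4, 11, 13, 14, 14, 17, 21, 21, 26, 27, 27
The 2 values of 14 occupy positions 4–5 → each gets rank 4.
The 2 values of 21 occupy positions 7–8 → each gets rank 7.
The 2 values of 27 occupy positions 10–11 → each gets rank 10.
E has value 27 → rank 10.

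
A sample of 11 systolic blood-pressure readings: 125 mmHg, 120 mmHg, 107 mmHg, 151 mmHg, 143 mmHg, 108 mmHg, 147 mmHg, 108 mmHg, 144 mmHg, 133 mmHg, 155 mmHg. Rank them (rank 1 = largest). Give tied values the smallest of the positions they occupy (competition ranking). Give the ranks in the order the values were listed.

Sorted (descending): 155, 151, 147, 144, 143, 133, 125, 120, 108, 108, 107
The 2 values of 108 occupy positions 9–10 → each gets rank 9.

7, 8, 11, 2, 5, 9, 3, 9, 4, 6, 1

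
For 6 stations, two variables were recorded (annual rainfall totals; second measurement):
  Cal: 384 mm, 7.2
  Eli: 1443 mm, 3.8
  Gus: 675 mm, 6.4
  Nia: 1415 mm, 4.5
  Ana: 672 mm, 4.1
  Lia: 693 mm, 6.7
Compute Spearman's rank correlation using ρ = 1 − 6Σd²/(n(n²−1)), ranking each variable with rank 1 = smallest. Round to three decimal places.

Ranks of variable 1: 1, 6, 3, 5, 2, 4
Ranks of variable 2: 6, 1, 4, 3, 2, 5
d = r₁ − r₂: -5, 5, -1, 2, 0, -1
d²: 25, 25, 1, 4, 0, 1; Σd² = 56
ρ = 1 − 6·56/(6·35) = 1 − 336/210 = -0.600

-0.600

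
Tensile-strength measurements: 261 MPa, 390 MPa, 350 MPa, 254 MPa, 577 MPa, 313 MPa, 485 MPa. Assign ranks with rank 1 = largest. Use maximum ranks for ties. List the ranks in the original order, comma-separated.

Sorted (descending): 577, 485, 390, 350, 313, 261, 254
No ties — each value takes its position as its rank.

6, 3, 4, 7, 1, 5, 2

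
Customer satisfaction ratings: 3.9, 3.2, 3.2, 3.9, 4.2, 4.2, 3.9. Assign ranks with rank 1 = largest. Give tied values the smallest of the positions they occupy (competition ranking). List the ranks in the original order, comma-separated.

Sorted (descending): 4.2, 4.2, 3.9, 3.9, 3.9, 3.2, 3.2
The 2 values of 4.2 occupy positions 1–2 → each gets rank 1.
The 3 values of 3.9 occupy positions 3–5 → each gets rank 3.
The 2 values of 3.2 occupy positions 6–7 → each gets rank 6.

3, 6, 6, 3, 1, 1, 3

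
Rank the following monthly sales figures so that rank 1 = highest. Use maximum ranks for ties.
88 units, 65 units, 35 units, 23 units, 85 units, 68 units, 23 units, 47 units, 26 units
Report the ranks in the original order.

1, 4, 6, 9, 2, 3, 9, 5, 7

Sorted (descending): 88, 85, 68, 65, 47, 35, 26, 23, 23
The 2 values of 23 occupy positions 8–9 → each gets rank 9.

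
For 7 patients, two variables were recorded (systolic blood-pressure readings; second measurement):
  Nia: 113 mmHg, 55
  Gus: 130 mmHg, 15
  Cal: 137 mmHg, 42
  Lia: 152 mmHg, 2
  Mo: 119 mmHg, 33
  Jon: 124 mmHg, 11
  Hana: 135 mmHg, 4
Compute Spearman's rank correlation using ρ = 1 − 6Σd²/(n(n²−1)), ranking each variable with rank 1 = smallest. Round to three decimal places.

-0.607

Ranks of variable 1: 1, 4, 6, 7, 2, 3, 5
Ranks of variable 2: 7, 4, 6, 1, 5, 3, 2
d = r₁ − r₂: -6, 0, 0, 6, -3, 0, 3
d²: 36, 0, 0, 36, 9, 0, 9; Σd² = 90
ρ = 1 − 6·90/(7·48) = 1 − 540/336 = -0.607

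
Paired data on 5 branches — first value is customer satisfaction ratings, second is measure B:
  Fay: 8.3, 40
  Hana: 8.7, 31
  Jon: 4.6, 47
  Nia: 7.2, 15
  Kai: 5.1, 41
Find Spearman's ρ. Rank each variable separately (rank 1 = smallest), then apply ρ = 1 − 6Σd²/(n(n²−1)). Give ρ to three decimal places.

-0.700

Ranks of variable 1: 4, 5, 1, 3, 2
Ranks of variable 2: 3, 2, 5, 1, 4
d = r₁ − r₂: 1, 3, -4, 2, -2
d²: 1, 9, 16, 4, 4; Σd² = 34
ρ = 1 − 6·34/(5·24) = 1 − 204/120 = -0.700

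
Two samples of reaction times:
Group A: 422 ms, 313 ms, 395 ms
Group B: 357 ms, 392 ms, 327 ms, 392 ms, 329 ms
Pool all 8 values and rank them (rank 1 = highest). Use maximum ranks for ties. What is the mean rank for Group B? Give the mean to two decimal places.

Sorted (descending): 422, 395, 392, 392, 357, 329, 327, 313
The 2 values of 392 occupy positions 3–4 → each gets rank 4.
Group B values → pooled ranks: 357→5, 392→4, 327→7, 392→4, 329→6
Mean rank = (5 + 4 + 7 + 4 + 6) / 5 = 5.20

5.20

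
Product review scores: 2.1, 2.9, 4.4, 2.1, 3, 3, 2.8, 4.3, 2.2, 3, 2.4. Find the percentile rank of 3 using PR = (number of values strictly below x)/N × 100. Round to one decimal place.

54.5

N = 11.
Strictly below 3: 6. Equal to 3: 3.
PR = 6/11 × 100 = 54.5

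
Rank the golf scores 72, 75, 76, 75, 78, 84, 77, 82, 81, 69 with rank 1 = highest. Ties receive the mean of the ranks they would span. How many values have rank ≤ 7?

Sorted (descending): 84, 82, 81, 78, 77, 76, 75, 75, 72, 69
The 2 values of 75 occupy positions 7–8 → average rank (7+8)/2 = 7.5.
Ranks ≤ 7: {1, 2, 3, 4, 5, 6} → 6 values.

6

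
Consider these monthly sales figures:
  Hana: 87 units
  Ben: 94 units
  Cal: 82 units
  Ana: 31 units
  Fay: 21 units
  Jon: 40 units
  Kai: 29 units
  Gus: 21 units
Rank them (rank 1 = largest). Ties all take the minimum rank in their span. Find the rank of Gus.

7

Sorted (descending): 94, 87, 82, 40, 31, 29, 21, 21
The 2 values of 21 occupy positions 7–8 → each gets rank 7.
Gus has value 21 units → rank 7.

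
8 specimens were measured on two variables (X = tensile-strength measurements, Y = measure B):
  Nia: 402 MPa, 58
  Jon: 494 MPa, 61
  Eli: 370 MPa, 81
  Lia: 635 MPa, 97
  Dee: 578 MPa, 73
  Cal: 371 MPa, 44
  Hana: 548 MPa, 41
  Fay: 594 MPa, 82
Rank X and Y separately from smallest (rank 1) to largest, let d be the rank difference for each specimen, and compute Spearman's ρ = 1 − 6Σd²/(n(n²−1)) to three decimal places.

0.500

Ranks of variable 1: 3, 4, 1, 8, 6, 2, 5, 7
Ranks of variable 2: 3, 4, 6, 8, 5, 2, 1, 7
d = r₁ − r₂: 0, 0, -5, 0, 1, 0, 4, 0
d²: 0, 0, 25, 0, 1, 0, 16, 0; Σd² = 42
ρ = 1 − 6·42/(8·63) = 1 − 252/504 = 0.500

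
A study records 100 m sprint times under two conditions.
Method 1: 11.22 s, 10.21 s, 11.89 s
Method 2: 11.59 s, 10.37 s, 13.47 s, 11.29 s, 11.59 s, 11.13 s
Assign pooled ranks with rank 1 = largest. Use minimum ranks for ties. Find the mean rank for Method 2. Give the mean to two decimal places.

4.50

Sorted (descending): 13.47, 11.89, 11.59, 11.59, 11.29, 11.22, 11.13, 10.37, 10.21
The 2 values of 11.59 occupy positions 3–4 → each gets rank 3.
Method 2 values → pooled ranks: 11.59→3, 10.37→8, 13.47→1, 11.29→5, 11.59→3, 11.13→7
Mean rank = (3 + 8 + 1 + 5 + 3 + 7) / 6 = 4.50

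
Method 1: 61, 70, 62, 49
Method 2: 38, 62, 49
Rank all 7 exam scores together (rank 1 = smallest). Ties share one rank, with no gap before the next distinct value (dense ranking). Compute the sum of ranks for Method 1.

Sorted (ascending): 38, 49, 49, 61, 62, 62, 70
The 2 values of 49 share dense rank 2.
The 2 values of 62 share dense rank 4.
Remaining distinct values take the next consecutive integers.
Method 1 values → pooled ranks: 61→3, 70→5, 62→4, 49→2
Rank sum = 3 + 5 + 4 + 2 = 14

14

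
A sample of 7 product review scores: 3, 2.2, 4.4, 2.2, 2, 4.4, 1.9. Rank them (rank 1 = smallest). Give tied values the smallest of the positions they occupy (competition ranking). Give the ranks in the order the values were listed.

Sorted (ascending): 1.9, 2, 2.2, 2.2, 3, 4.4, 4.4
The 2 values of 2.2 occupy positions 3–4 → each gets rank 3.
The 2 values of 4.4 occupy positions 6–7 → each gets rank 6.

5, 3, 6, 3, 2, 6, 1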